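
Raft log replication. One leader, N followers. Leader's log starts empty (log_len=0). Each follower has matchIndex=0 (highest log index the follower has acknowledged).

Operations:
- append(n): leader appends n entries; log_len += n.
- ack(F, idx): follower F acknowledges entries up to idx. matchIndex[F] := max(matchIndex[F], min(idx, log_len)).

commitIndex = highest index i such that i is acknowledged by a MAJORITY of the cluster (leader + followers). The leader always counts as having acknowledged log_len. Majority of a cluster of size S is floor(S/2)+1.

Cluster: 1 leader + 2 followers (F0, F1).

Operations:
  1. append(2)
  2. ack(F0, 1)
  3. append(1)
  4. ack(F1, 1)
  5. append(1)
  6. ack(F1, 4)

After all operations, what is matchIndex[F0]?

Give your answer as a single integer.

Op 1: append 2 -> log_len=2
Op 2: F0 acks idx 1 -> match: F0=1 F1=0; commitIndex=1
Op 3: append 1 -> log_len=3
Op 4: F1 acks idx 1 -> match: F0=1 F1=1; commitIndex=1
Op 5: append 1 -> log_len=4
Op 6: F1 acks idx 4 -> match: F0=1 F1=4; commitIndex=4

Answer: 1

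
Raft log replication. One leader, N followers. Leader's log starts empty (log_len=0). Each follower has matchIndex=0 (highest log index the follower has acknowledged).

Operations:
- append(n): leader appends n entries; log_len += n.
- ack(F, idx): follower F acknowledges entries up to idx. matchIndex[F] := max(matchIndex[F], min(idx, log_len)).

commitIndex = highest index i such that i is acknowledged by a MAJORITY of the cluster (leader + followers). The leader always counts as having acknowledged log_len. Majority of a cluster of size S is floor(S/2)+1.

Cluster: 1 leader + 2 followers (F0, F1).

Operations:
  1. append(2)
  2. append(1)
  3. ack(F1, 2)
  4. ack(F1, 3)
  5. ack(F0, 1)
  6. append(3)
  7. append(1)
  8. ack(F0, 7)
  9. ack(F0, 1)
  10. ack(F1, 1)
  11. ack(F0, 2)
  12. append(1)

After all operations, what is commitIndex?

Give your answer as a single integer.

Op 1: append 2 -> log_len=2
Op 2: append 1 -> log_len=3
Op 3: F1 acks idx 2 -> match: F0=0 F1=2; commitIndex=2
Op 4: F1 acks idx 3 -> match: F0=0 F1=3; commitIndex=3
Op 5: F0 acks idx 1 -> match: F0=1 F1=3; commitIndex=3
Op 6: append 3 -> log_len=6
Op 7: append 1 -> log_len=7
Op 8: F0 acks idx 7 -> match: F0=7 F1=3; commitIndex=7
Op 9: F0 acks idx 1 -> match: F0=7 F1=3; commitIndex=7
Op 10: F1 acks idx 1 -> match: F0=7 F1=3; commitIndex=7
Op 11: F0 acks idx 2 -> match: F0=7 F1=3; commitIndex=7
Op 12: append 1 -> log_len=8

Answer: 7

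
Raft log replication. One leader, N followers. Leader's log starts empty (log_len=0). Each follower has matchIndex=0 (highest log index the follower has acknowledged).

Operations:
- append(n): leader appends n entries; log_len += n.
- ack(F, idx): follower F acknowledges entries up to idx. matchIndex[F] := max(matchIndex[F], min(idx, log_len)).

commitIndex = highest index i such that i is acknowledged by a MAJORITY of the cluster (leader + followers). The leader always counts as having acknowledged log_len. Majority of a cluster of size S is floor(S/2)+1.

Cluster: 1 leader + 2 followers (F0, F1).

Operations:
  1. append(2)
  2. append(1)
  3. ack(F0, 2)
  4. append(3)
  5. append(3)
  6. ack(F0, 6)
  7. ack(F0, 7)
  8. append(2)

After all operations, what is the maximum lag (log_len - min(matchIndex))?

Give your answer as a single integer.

Answer: 11

Derivation:
Op 1: append 2 -> log_len=2
Op 2: append 1 -> log_len=3
Op 3: F0 acks idx 2 -> match: F0=2 F1=0; commitIndex=2
Op 4: append 3 -> log_len=6
Op 5: append 3 -> log_len=9
Op 6: F0 acks idx 6 -> match: F0=6 F1=0; commitIndex=6
Op 7: F0 acks idx 7 -> match: F0=7 F1=0; commitIndex=7
Op 8: append 2 -> log_len=11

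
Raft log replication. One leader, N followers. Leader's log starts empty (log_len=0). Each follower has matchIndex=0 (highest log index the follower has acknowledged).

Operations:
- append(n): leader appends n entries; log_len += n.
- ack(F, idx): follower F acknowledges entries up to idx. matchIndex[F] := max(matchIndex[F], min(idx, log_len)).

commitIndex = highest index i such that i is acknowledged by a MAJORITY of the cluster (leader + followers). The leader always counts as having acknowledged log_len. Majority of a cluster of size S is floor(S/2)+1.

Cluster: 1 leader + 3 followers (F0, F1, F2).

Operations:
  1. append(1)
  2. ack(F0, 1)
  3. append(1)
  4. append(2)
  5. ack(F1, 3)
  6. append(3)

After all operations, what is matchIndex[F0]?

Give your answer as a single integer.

Op 1: append 1 -> log_len=1
Op 2: F0 acks idx 1 -> match: F0=1 F1=0 F2=0; commitIndex=0
Op 3: append 1 -> log_len=2
Op 4: append 2 -> log_len=4
Op 5: F1 acks idx 3 -> match: F0=1 F1=3 F2=0; commitIndex=1
Op 6: append 3 -> log_len=7

Answer: 1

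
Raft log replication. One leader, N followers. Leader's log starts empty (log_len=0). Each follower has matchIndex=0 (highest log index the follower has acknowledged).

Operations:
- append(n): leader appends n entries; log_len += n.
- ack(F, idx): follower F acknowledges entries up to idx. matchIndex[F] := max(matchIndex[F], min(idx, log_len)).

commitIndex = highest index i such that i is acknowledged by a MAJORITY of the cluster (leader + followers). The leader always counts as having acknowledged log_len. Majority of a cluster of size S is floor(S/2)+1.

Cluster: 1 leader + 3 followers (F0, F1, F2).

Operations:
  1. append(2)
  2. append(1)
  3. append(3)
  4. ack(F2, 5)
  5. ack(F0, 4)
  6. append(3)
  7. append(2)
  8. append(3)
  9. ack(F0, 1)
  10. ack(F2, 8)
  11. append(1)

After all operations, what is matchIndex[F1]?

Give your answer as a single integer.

Answer: 0

Derivation:
Op 1: append 2 -> log_len=2
Op 2: append 1 -> log_len=3
Op 3: append 3 -> log_len=6
Op 4: F2 acks idx 5 -> match: F0=0 F1=0 F2=5; commitIndex=0
Op 5: F0 acks idx 4 -> match: F0=4 F1=0 F2=5; commitIndex=4
Op 6: append 3 -> log_len=9
Op 7: append 2 -> log_len=11
Op 8: append 3 -> log_len=14
Op 9: F0 acks idx 1 -> match: F0=4 F1=0 F2=5; commitIndex=4
Op 10: F2 acks idx 8 -> match: F0=4 F1=0 F2=8; commitIndex=4
Op 11: append 1 -> log_len=15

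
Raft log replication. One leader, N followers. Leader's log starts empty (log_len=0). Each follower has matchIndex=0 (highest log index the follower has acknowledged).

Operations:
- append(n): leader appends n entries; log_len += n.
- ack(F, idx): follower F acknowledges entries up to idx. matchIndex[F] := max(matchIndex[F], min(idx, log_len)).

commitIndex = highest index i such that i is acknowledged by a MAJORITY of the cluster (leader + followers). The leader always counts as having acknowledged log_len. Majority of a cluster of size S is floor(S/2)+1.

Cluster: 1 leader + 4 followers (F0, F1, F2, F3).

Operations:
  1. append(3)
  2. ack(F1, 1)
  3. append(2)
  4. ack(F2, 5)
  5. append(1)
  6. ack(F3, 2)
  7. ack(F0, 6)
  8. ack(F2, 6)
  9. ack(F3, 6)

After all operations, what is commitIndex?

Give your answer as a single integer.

Op 1: append 3 -> log_len=3
Op 2: F1 acks idx 1 -> match: F0=0 F1=1 F2=0 F3=0; commitIndex=0
Op 3: append 2 -> log_len=5
Op 4: F2 acks idx 5 -> match: F0=0 F1=1 F2=5 F3=0; commitIndex=1
Op 5: append 1 -> log_len=6
Op 6: F3 acks idx 2 -> match: F0=0 F1=1 F2=5 F3=2; commitIndex=2
Op 7: F0 acks idx 6 -> match: F0=6 F1=1 F2=5 F3=2; commitIndex=5
Op 8: F2 acks idx 6 -> match: F0=6 F1=1 F2=6 F3=2; commitIndex=6
Op 9: F3 acks idx 6 -> match: F0=6 F1=1 F2=6 F3=6; commitIndex=6

Answer: 6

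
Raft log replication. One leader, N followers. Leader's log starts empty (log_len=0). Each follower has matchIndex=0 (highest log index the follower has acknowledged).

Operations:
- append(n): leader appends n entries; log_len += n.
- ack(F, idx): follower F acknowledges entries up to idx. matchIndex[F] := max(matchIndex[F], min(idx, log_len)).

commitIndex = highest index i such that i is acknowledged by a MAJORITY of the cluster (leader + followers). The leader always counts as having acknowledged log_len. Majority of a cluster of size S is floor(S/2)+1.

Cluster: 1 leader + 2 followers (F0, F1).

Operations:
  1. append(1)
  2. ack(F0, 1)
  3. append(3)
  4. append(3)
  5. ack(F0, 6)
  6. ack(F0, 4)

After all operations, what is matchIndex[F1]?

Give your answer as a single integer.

Answer: 0

Derivation:
Op 1: append 1 -> log_len=1
Op 2: F0 acks idx 1 -> match: F0=1 F1=0; commitIndex=1
Op 3: append 3 -> log_len=4
Op 4: append 3 -> log_len=7
Op 5: F0 acks idx 6 -> match: F0=6 F1=0; commitIndex=6
Op 6: F0 acks idx 4 -> match: F0=6 F1=0; commitIndex=6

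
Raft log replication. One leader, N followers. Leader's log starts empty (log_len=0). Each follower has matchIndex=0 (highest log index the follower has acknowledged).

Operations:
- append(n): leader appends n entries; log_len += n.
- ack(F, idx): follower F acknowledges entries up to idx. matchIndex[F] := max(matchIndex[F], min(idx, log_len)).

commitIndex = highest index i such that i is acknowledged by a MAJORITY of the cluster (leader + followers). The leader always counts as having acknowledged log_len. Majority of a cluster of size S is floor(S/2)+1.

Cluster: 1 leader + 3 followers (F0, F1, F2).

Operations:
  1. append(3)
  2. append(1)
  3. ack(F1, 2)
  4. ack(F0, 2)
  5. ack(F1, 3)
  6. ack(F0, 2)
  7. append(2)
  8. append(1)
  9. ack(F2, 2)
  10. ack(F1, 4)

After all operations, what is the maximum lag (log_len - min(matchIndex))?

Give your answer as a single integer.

Answer: 5

Derivation:
Op 1: append 3 -> log_len=3
Op 2: append 1 -> log_len=4
Op 3: F1 acks idx 2 -> match: F0=0 F1=2 F2=0; commitIndex=0
Op 4: F0 acks idx 2 -> match: F0=2 F1=2 F2=0; commitIndex=2
Op 5: F1 acks idx 3 -> match: F0=2 F1=3 F2=0; commitIndex=2
Op 6: F0 acks idx 2 -> match: F0=2 F1=3 F2=0; commitIndex=2
Op 7: append 2 -> log_len=6
Op 8: append 1 -> log_len=7
Op 9: F2 acks idx 2 -> match: F0=2 F1=3 F2=2; commitIndex=2
Op 10: F1 acks idx 4 -> match: F0=2 F1=4 F2=2; commitIndex=2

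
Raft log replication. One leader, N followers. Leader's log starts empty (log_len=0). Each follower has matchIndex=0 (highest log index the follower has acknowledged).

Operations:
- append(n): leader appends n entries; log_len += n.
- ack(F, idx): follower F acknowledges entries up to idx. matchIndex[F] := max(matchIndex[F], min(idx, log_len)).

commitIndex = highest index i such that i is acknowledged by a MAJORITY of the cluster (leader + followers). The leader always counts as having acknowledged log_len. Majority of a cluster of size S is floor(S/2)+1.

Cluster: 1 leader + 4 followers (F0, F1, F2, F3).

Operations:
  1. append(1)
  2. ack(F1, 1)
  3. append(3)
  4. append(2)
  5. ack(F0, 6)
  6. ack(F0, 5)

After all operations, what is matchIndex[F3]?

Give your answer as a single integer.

Op 1: append 1 -> log_len=1
Op 2: F1 acks idx 1 -> match: F0=0 F1=1 F2=0 F3=0; commitIndex=0
Op 3: append 3 -> log_len=4
Op 4: append 2 -> log_len=6
Op 5: F0 acks idx 6 -> match: F0=6 F1=1 F2=0 F3=0; commitIndex=1
Op 6: F0 acks idx 5 -> match: F0=6 F1=1 F2=0 F3=0; commitIndex=1

Answer: 0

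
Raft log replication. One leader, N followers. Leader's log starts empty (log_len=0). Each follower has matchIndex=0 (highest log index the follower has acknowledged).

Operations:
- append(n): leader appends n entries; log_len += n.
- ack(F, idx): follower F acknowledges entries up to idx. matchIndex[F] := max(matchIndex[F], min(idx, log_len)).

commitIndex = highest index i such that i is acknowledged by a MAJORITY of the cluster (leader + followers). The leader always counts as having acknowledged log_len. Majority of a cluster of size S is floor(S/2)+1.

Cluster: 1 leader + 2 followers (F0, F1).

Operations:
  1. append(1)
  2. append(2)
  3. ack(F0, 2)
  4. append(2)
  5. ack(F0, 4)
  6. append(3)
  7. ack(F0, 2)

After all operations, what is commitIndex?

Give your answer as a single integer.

Answer: 4

Derivation:
Op 1: append 1 -> log_len=1
Op 2: append 2 -> log_len=3
Op 3: F0 acks idx 2 -> match: F0=2 F1=0; commitIndex=2
Op 4: append 2 -> log_len=5
Op 5: F0 acks idx 4 -> match: F0=4 F1=0; commitIndex=4
Op 6: append 3 -> log_len=8
Op 7: F0 acks idx 2 -> match: F0=4 F1=0; commitIndex=4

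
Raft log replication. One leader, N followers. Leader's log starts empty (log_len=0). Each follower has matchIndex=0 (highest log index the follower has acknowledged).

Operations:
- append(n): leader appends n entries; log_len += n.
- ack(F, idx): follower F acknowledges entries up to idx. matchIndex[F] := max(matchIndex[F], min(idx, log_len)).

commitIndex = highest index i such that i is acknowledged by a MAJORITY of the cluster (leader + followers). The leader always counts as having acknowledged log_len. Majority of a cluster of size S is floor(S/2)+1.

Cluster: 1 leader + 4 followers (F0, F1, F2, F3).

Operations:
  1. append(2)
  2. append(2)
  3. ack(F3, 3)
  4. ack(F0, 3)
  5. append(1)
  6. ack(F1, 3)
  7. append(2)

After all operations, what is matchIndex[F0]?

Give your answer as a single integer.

Op 1: append 2 -> log_len=2
Op 2: append 2 -> log_len=4
Op 3: F3 acks idx 3 -> match: F0=0 F1=0 F2=0 F3=3; commitIndex=0
Op 4: F0 acks idx 3 -> match: F0=3 F1=0 F2=0 F3=3; commitIndex=3
Op 5: append 1 -> log_len=5
Op 6: F1 acks idx 3 -> match: F0=3 F1=3 F2=0 F3=3; commitIndex=3
Op 7: append 2 -> log_len=7

Answer: 3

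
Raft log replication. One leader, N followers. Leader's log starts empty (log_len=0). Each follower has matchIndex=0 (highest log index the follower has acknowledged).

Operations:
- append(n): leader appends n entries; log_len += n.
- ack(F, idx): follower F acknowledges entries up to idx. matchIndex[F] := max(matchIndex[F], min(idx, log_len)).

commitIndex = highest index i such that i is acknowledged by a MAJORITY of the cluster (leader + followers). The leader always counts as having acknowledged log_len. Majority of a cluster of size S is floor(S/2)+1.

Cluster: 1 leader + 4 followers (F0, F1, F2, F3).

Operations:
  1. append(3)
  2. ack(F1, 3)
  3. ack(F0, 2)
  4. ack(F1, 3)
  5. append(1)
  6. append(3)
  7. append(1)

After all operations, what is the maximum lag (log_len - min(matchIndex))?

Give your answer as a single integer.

Answer: 8

Derivation:
Op 1: append 3 -> log_len=3
Op 2: F1 acks idx 3 -> match: F0=0 F1=3 F2=0 F3=0; commitIndex=0
Op 3: F0 acks idx 2 -> match: F0=2 F1=3 F2=0 F3=0; commitIndex=2
Op 4: F1 acks idx 3 -> match: F0=2 F1=3 F2=0 F3=0; commitIndex=2
Op 5: append 1 -> log_len=4
Op 6: append 3 -> log_len=7
Op 7: append 1 -> log_len=8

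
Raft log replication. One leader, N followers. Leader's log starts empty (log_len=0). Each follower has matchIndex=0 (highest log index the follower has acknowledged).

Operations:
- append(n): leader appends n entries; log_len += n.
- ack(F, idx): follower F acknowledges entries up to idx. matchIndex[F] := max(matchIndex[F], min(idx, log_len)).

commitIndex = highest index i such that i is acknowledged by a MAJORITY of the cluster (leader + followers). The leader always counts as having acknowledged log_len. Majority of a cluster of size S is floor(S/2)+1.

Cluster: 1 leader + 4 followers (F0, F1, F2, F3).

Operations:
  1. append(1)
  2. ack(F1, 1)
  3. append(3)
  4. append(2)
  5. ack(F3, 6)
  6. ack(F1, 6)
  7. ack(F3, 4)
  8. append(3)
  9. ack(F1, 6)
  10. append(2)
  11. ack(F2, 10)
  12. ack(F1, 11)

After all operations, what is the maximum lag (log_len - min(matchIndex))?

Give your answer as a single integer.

Op 1: append 1 -> log_len=1
Op 2: F1 acks idx 1 -> match: F0=0 F1=1 F2=0 F3=0; commitIndex=0
Op 3: append 3 -> log_len=4
Op 4: append 2 -> log_len=6
Op 5: F3 acks idx 6 -> match: F0=0 F1=1 F2=0 F3=6; commitIndex=1
Op 6: F1 acks idx 6 -> match: F0=0 F1=6 F2=0 F3=6; commitIndex=6
Op 7: F3 acks idx 4 -> match: F0=0 F1=6 F2=0 F3=6; commitIndex=6
Op 8: append 3 -> log_len=9
Op 9: F1 acks idx 6 -> match: F0=0 F1=6 F2=0 F3=6; commitIndex=6
Op 10: append 2 -> log_len=11
Op 11: F2 acks idx 10 -> match: F0=0 F1=6 F2=10 F3=6; commitIndex=6
Op 12: F1 acks idx 11 -> match: F0=0 F1=11 F2=10 F3=6; commitIndex=10

Answer: 11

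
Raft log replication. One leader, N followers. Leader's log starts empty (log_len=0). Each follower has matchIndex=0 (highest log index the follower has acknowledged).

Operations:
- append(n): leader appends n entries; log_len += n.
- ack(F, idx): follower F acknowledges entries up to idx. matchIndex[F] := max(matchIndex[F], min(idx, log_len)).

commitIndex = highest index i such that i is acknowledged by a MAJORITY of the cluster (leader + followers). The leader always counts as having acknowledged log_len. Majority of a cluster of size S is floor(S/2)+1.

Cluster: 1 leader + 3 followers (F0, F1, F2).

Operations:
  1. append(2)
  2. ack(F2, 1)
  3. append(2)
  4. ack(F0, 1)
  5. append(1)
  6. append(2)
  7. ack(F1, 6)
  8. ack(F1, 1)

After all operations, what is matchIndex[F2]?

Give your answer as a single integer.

Op 1: append 2 -> log_len=2
Op 2: F2 acks idx 1 -> match: F0=0 F1=0 F2=1; commitIndex=0
Op 3: append 2 -> log_len=4
Op 4: F0 acks idx 1 -> match: F0=1 F1=0 F2=1; commitIndex=1
Op 5: append 1 -> log_len=5
Op 6: append 2 -> log_len=7
Op 7: F1 acks idx 6 -> match: F0=1 F1=6 F2=1; commitIndex=1
Op 8: F1 acks idx 1 -> match: F0=1 F1=6 F2=1; commitIndex=1

Answer: 1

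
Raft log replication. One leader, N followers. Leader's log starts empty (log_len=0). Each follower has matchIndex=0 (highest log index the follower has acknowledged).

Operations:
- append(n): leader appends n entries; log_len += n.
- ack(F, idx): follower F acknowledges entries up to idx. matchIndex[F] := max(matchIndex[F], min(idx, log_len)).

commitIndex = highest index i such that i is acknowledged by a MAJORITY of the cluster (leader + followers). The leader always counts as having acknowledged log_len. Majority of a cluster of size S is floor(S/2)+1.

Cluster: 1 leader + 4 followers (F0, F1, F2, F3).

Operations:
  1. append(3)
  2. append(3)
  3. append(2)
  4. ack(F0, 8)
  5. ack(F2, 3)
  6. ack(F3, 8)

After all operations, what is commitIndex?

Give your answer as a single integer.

Answer: 8

Derivation:
Op 1: append 3 -> log_len=3
Op 2: append 3 -> log_len=6
Op 3: append 2 -> log_len=8
Op 4: F0 acks idx 8 -> match: F0=8 F1=0 F2=0 F3=0; commitIndex=0
Op 5: F2 acks idx 3 -> match: F0=8 F1=0 F2=3 F3=0; commitIndex=3
Op 6: F3 acks idx 8 -> match: F0=8 F1=0 F2=3 F3=8; commitIndex=8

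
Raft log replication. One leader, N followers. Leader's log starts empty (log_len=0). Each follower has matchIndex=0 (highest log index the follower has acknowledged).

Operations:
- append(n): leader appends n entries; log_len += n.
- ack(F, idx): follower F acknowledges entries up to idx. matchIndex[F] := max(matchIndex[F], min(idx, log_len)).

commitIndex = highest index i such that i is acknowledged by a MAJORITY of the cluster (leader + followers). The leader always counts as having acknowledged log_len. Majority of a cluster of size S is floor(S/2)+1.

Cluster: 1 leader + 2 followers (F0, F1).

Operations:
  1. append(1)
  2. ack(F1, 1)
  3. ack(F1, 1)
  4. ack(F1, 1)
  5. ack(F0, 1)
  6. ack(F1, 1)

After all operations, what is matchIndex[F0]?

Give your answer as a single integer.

Answer: 1

Derivation:
Op 1: append 1 -> log_len=1
Op 2: F1 acks idx 1 -> match: F0=0 F1=1; commitIndex=1
Op 3: F1 acks idx 1 -> match: F0=0 F1=1; commitIndex=1
Op 4: F1 acks idx 1 -> match: F0=0 F1=1; commitIndex=1
Op 5: F0 acks idx 1 -> match: F0=1 F1=1; commitIndex=1
Op 6: F1 acks idx 1 -> match: F0=1 F1=1; commitIndex=1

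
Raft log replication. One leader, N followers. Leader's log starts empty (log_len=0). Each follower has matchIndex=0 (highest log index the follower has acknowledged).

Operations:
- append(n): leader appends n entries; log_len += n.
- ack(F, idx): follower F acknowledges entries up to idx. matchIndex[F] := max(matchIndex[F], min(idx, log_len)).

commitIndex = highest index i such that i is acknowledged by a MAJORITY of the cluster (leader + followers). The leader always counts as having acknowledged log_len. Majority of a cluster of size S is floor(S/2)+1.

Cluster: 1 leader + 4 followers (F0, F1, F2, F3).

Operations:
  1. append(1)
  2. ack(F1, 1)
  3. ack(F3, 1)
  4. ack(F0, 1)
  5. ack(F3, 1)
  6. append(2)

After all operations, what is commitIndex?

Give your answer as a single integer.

Op 1: append 1 -> log_len=1
Op 2: F1 acks idx 1 -> match: F0=0 F1=1 F2=0 F3=0; commitIndex=0
Op 3: F3 acks idx 1 -> match: F0=0 F1=1 F2=0 F3=1; commitIndex=1
Op 4: F0 acks idx 1 -> match: F0=1 F1=1 F2=0 F3=1; commitIndex=1
Op 5: F3 acks idx 1 -> match: F0=1 F1=1 F2=0 F3=1; commitIndex=1
Op 6: append 2 -> log_len=3

Answer: 1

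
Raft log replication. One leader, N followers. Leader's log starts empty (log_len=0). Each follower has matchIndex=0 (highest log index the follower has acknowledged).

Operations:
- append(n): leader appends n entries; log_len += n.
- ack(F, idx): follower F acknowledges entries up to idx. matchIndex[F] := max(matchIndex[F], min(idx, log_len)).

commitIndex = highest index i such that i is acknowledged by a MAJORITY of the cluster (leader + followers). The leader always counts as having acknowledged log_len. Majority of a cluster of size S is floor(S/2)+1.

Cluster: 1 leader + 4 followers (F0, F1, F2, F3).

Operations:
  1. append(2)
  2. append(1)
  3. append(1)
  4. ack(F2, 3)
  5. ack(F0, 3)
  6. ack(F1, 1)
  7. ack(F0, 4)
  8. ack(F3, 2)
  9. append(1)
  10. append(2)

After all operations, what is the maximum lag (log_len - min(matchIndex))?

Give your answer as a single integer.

Answer: 6

Derivation:
Op 1: append 2 -> log_len=2
Op 2: append 1 -> log_len=3
Op 3: append 1 -> log_len=4
Op 4: F2 acks idx 3 -> match: F0=0 F1=0 F2=3 F3=0; commitIndex=0
Op 5: F0 acks idx 3 -> match: F0=3 F1=0 F2=3 F3=0; commitIndex=3
Op 6: F1 acks idx 1 -> match: F0=3 F1=1 F2=3 F3=0; commitIndex=3
Op 7: F0 acks idx 4 -> match: F0=4 F1=1 F2=3 F3=0; commitIndex=3
Op 8: F3 acks idx 2 -> match: F0=4 F1=1 F2=3 F3=2; commitIndex=3
Op 9: append 1 -> log_len=5
Op 10: append 2 -> log_len=7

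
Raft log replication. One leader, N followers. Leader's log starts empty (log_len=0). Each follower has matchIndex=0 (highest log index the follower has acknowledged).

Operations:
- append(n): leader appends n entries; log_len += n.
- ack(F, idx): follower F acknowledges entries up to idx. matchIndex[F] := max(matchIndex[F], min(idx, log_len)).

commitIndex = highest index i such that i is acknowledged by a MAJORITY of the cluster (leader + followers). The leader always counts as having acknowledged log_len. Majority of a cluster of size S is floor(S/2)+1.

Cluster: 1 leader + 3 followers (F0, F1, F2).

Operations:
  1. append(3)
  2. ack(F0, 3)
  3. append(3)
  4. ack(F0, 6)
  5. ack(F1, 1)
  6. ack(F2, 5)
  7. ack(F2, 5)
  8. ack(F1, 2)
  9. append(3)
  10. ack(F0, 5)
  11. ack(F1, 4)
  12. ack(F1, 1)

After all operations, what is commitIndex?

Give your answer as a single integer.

Answer: 5

Derivation:
Op 1: append 3 -> log_len=3
Op 2: F0 acks idx 3 -> match: F0=3 F1=0 F2=0; commitIndex=0
Op 3: append 3 -> log_len=6
Op 4: F0 acks idx 6 -> match: F0=6 F1=0 F2=0; commitIndex=0
Op 5: F1 acks idx 1 -> match: F0=6 F1=1 F2=0; commitIndex=1
Op 6: F2 acks idx 5 -> match: F0=6 F1=1 F2=5; commitIndex=5
Op 7: F2 acks idx 5 -> match: F0=6 F1=1 F2=5; commitIndex=5
Op 8: F1 acks idx 2 -> match: F0=6 F1=2 F2=5; commitIndex=5
Op 9: append 3 -> log_len=9
Op 10: F0 acks idx 5 -> match: F0=6 F1=2 F2=5; commitIndex=5
Op 11: F1 acks idx 4 -> match: F0=6 F1=4 F2=5; commitIndex=5
Op 12: F1 acks idx 1 -> match: F0=6 F1=4 F2=5; commitIndex=5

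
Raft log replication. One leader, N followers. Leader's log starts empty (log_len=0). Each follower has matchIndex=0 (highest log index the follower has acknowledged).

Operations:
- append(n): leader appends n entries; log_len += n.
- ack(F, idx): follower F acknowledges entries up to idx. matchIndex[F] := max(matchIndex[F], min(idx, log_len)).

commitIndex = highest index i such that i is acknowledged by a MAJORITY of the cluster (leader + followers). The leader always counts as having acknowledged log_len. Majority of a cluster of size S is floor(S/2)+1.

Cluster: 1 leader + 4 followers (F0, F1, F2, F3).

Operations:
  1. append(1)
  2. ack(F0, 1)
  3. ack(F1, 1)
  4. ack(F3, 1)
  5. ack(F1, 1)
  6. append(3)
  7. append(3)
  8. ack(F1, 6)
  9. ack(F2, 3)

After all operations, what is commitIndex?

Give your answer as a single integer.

Op 1: append 1 -> log_len=1
Op 2: F0 acks idx 1 -> match: F0=1 F1=0 F2=0 F3=0; commitIndex=0
Op 3: F1 acks idx 1 -> match: F0=1 F1=1 F2=0 F3=0; commitIndex=1
Op 4: F3 acks idx 1 -> match: F0=1 F1=1 F2=0 F3=1; commitIndex=1
Op 5: F1 acks idx 1 -> match: F0=1 F1=1 F2=0 F3=1; commitIndex=1
Op 6: append 3 -> log_len=4
Op 7: append 3 -> log_len=7
Op 8: F1 acks idx 6 -> match: F0=1 F1=6 F2=0 F3=1; commitIndex=1
Op 9: F2 acks idx 3 -> match: F0=1 F1=6 F2=3 F3=1; commitIndex=3

Answer: 3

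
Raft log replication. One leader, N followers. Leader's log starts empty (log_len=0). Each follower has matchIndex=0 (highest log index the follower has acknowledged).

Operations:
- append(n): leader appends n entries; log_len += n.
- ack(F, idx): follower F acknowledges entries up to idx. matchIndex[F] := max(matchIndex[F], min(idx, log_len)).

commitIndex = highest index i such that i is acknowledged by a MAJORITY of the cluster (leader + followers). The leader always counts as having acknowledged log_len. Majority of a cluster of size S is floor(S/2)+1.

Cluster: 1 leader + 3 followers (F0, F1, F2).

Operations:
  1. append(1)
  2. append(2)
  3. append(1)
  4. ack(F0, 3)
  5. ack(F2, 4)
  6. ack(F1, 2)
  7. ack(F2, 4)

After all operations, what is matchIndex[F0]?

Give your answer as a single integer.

Answer: 3

Derivation:
Op 1: append 1 -> log_len=1
Op 2: append 2 -> log_len=3
Op 3: append 1 -> log_len=4
Op 4: F0 acks idx 3 -> match: F0=3 F1=0 F2=0; commitIndex=0
Op 5: F2 acks idx 4 -> match: F0=3 F1=0 F2=4; commitIndex=3
Op 6: F1 acks idx 2 -> match: F0=3 F1=2 F2=4; commitIndex=3
Op 7: F2 acks idx 4 -> match: F0=3 F1=2 F2=4; commitIndex=3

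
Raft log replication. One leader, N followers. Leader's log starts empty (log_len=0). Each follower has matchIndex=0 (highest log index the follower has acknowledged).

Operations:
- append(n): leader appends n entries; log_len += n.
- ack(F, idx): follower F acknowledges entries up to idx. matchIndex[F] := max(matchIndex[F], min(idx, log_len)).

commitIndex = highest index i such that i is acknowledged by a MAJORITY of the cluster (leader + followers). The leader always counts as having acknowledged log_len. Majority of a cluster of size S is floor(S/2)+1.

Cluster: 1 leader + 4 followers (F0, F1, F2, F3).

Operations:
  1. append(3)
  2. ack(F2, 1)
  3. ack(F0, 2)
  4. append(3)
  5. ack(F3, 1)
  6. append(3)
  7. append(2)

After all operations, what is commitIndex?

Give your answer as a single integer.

Op 1: append 3 -> log_len=3
Op 2: F2 acks idx 1 -> match: F0=0 F1=0 F2=1 F3=0; commitIndex=0
Op 3: F0 acks idx 2 -> match: F0=2 F1=0 F2=1 F3=0; commitIndex=1
Op 4: append 3 -> log_len=6
Op 5: F3 acks idx 1 -> match: F0=2 F1=0 F2=1 F3=1; commitIndex=1
Op 6: append 3 -> log_len=9
Op 7: append 2 -> log_len=11

Answer: 1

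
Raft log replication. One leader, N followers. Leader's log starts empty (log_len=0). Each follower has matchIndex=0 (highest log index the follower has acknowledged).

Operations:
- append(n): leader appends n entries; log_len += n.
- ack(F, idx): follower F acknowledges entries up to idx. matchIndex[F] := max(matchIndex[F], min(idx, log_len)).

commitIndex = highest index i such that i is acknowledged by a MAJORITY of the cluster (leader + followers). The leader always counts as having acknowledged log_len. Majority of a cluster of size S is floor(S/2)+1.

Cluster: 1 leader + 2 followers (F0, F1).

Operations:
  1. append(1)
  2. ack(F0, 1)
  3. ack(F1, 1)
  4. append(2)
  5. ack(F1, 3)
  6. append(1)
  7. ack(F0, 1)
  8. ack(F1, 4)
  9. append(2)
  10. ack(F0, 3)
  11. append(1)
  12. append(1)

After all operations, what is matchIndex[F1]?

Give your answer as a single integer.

Op 1: append 1 -> log_len=1
Op 2: F0 acks idx 1 -> match: F0=1 F1=0; commitIndex=1
Op 3: F1 acks idx 1 -> match: F0=1 F1=1; commitIndex=1
Op 4: append 2 -> log_len=3
Op 5: F1 acks idx 3 -> match: F0=1 F1=3; commitIndex=3
Op 6: append 1 -> log_len=4
Op 7: F0 acks idx 1 -> match: F0=1 F1=3; commitIndex=3
Op 8: F1 acks idx 4 -> match: F0=1 F1=4; commitIndex=4
Op 9: append 2 -> log_len=6
Op 10: F0 acks idx 3 -> match: F0=3 F1=4; commitIndex=4
Op 11: append 1 -> log_len=7
Op 12: append 1 -> log_len=8

Answer: 4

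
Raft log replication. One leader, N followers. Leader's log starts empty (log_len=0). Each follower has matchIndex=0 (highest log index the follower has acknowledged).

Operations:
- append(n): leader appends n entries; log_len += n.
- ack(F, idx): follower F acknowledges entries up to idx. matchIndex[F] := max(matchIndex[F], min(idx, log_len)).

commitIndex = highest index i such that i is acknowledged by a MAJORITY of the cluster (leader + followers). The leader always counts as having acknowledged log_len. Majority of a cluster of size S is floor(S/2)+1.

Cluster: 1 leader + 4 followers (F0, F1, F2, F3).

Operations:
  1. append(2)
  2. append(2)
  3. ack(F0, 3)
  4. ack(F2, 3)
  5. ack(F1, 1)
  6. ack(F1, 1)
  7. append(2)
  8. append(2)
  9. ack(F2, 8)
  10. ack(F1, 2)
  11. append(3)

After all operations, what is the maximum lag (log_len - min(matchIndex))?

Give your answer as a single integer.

Answer: 11

Derivation:
Op 1: append 2 -> log_len=2
Op 2: append 2 -> log_len=4
Op 3: F0 acks idx 3 -> match: F0=3 F1=0 F2=0 F3=0; commitIndex=0
Op 4: F2 acks idx 3 -> match: F0=3 F1=0 F2=3 F3=0; commitIndex=3
Op 5: F1 acks idx 1 -> match: F0=3 F1=1 F2=3 F3=0; commitIndex=3
Op 6: F1 acks idx 1 -> match: F0=3 F1=1 F2=3 F3=0; commitIndex=3
Op 7: append 2 -> log_len=6
Op 8: append 2 -> log_len=8
Op 9: F2 acks idx 8 -> match: F0=3 F1=1 F2=8 F3=0; commitIndex=3
Op 10: F1 acks idx 2 -> match: F0=3 F1=2 F2=8 F3=0; commitIndex=3
Op 11: append 3 -> log_len=11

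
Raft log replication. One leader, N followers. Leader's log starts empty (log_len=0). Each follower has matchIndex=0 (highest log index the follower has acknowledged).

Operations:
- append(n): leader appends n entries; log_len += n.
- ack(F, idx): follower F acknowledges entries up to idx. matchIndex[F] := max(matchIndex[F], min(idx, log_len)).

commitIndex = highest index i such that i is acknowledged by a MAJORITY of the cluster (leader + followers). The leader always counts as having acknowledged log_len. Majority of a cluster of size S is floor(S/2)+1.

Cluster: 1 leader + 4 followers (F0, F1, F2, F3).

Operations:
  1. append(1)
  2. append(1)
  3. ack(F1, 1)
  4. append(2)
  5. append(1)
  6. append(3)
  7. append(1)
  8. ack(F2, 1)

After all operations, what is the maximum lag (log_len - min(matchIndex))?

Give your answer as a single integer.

Op 1: append 1 -> log_len=1
Op 2: append 1 -> log_len=2
Op 3: F1 acks idx 1 -> match: F0=0 F1=1 F2=0 F3=0; commitIndex=0
Op 4: append 2 -> log_len=4
Op 5: append 1 -> log_len=5
Op 6: append 3 -> log_len=8
Op 7: append 1 -> log_len=9
Op 8: F2 acks idx 1 -> match: F0=0 F1=1 F2=1 F3=0; commitIndex=1

Answer: 9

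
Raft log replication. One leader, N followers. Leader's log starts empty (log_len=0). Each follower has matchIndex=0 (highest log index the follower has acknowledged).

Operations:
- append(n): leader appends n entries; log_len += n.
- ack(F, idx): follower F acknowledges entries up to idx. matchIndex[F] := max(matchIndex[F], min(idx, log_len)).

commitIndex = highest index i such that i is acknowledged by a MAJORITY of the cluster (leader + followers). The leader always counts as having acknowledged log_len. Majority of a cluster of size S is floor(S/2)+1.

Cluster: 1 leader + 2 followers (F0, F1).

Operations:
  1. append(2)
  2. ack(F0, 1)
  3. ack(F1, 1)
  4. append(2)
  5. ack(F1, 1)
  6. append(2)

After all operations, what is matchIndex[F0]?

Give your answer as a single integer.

Op 1: append 2 -> log_len=2
Op 2: F0 acks idx 1 -> match: F0=1 F1=0; commitIndex=1
Op 3: F1 acks idx 1 -> match: F0=1 F1=1; commitIndex=1
Op 4: append 2 -> log_len=4
Op 5: F1 acks idx 1 -> match: F0=1 F1=1; commitIndex=1
Op 6: append 2 -> log_len=6

Answer: 1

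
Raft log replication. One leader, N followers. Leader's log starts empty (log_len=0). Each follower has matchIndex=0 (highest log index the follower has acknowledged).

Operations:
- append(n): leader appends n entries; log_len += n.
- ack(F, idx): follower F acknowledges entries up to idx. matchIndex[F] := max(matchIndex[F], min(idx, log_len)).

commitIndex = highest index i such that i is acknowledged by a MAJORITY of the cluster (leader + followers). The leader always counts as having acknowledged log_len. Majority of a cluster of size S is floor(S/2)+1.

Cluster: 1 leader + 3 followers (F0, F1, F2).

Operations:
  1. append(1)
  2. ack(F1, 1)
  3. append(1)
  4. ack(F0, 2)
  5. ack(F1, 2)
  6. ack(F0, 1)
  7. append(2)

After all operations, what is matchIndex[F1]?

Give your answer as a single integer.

Answer: 2

Derivation:
Op 1: append 1 -> log_len=1
Op 2: F1 acks idx 1 -> match: F0=0 F1=1 F2=0; commitIndex=0
Op 3: append 1 -> log_len=2
Op 4: F0 acks idx 2 -> match: F0=2 F1=1 F2=0; commitIndex=1
Op 5: F1 acks idx 2 -> match: F0=2 F1=2 F2=0; commitIndex=2
Op 6: F0 acks idx 1 -> match: F0=2 F1=2 F2=0; commitIndex=2
Op 7: append 2 -> log_len=4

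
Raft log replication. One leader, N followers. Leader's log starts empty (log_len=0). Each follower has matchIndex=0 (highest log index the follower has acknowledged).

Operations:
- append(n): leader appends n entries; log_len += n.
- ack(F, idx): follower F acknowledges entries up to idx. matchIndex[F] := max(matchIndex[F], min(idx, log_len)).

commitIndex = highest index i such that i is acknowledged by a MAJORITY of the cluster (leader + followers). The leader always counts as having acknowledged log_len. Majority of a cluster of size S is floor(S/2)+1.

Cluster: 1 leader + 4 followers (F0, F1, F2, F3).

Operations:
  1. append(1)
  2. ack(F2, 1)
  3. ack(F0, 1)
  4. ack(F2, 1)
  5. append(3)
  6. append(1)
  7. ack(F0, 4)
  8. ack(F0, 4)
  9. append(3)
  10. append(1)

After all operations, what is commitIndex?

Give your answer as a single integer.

Op 1: append 1 -> log_len=1
Op 2: F2 acks idx 1 -> match: F0=0 F1=0 F2=1 F3=0; commitIndex=0
Op 3: F0 acks idx 1 -> match: F0=1 F1=0 F2=1 F3=0; commitIndex=1
Op 4: F2 acks idx 1 -> match: F0=1 F1=0 F2=1 F3=0; commitIndex=1
Op 5: append 3 -> log_len=4
Op 6: append 1 -> log_len=5
Op 7: F0 acks idx 4 -> match: F0=4 F1=0 F2=1 F3=0; commitIndex=1
Op 8: F0 acks idx 4 -> match: F0=4 F1=0 F2=1 F3=0; commitIndex=1
Op 9: append 3 -> log_len=8
Op 10: append 1 -> log_len=9

Answer: 1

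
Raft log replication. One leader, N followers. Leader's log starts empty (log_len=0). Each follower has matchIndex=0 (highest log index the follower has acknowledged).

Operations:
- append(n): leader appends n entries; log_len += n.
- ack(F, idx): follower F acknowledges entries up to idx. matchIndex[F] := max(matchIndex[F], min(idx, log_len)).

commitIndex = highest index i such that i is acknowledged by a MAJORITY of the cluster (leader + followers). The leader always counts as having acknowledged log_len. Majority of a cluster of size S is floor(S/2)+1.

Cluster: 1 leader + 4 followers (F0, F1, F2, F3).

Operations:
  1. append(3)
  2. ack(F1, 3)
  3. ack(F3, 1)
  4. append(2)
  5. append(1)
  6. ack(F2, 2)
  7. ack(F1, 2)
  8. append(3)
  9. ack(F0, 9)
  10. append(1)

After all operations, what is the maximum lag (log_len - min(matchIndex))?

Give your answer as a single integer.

Answer: 9

Derivation:
Op 1: append 3 -> log_len=3
Op 2: F1 acks idx 3 -> match: F0=0 F1=3 F2=0 F3=0; commitIndex=0
Op 3: F3 acks idx 1 -> match: F0=0 F1=3 F2=0 F3=1; commitIndex=1
Op 4: append 2 -> log_len=5
Op 5: append 1 -> log_len=6
Op 6: F2 acks idx 2 -> match: F0=0 F1=3 F2=2 F3=1; commitIndex=2
Op 7: F1 acks idx 2 -> match: F0=0 F1=3 F2=2 F3=1; commitIndex=2
Op 8: append 3 -> log_len=9
Op 9: F0 acks idx 9 -> match: F0=9 F1=3 F2=2 F3=1; commitIndex=3
Op 10: append 1 -> log_len=10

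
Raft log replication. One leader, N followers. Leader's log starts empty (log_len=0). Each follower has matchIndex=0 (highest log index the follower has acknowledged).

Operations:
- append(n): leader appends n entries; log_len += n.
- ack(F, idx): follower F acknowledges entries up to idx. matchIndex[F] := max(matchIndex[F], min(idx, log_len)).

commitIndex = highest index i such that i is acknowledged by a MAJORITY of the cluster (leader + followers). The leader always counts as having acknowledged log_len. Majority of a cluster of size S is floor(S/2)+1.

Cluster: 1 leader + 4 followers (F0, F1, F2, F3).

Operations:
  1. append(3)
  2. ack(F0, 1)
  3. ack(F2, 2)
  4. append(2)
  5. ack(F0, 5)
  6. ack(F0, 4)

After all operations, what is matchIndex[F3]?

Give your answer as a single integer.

Answer: 0

Derivation:
Op 1: append 3 -> log_len=3
Op 2: F0 acks idx 1 -> match: F0=1 F1=0 F2=0 F3=0; commitIndex=0
Op 3: F2 acks idx 2 -> match: F0=1 F1=0 F2=2 F3=0; commitIndex=1
Op 4: append 2 -> log_len=5
Op 5: F0 acks idx 5 -> match: F0=5 F1=0 F2=2 F3=0; commitIndex=2
Op 6: F0 acks idx 4 -> match: F0=5 F1=0 F2=2 F3=0; commitIndex=2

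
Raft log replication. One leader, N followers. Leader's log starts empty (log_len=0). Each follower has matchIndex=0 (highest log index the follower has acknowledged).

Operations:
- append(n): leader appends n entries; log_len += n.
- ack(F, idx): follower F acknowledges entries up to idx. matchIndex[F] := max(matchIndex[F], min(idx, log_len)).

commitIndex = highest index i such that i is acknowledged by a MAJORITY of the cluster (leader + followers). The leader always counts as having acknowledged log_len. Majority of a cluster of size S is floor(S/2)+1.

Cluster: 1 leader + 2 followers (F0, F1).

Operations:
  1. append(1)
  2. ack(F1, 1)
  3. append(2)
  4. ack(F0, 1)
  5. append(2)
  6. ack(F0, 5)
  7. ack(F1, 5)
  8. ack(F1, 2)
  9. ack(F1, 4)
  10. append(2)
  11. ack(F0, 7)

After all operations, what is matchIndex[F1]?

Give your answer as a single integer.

Op 1: append 1 -> log_len=1
Op 2: F1 acks idx 1 -> match: F0=0 F1=1; commitIndex=1
Op 3: append 2 -> log_len=3
Op 4: F0 acks idx 1 -> match: F0=1 F1=1; commitIndex=1
Op 5: append 2 -> log_len=5
Op 6: F0 acks idx 5 -> match: F0=5 F1=1; commitIndex=5
Op 7: F1 acks idx 5 -> match: F0=5 F1=5; commitIndex=5
Op 8: F1 acks idx 2 -> match: F0=5 F1=5; commitIndex=5
Op 9: F1 acks idx 4 -> match: F0=5 F1=5; commitIndex=5
Op 10: append 2 -> log_len=7
Op 11: F0 acks idx 7 -> match: F0=7 F1=5; commitIndex=7

Answer: 5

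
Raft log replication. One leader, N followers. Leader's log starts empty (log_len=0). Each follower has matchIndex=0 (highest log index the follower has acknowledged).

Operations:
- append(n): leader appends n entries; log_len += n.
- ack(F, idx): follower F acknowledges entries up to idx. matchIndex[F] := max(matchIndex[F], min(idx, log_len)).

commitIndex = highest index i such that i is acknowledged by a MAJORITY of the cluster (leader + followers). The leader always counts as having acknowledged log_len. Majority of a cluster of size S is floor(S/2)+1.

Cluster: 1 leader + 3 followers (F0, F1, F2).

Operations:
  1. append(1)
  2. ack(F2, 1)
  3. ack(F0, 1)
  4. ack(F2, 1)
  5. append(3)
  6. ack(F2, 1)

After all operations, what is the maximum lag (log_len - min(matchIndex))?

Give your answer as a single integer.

Answer: 4

Derivation:
Op 1: append 1 -> log_len=1
Op 2: F2 acks idx 1 -> match: F0=0 F1=0 F2=1; commitIndex=0
Op 3: F0 acks idx 1 -> match: F0=1 F1=0 F2=1; commitIndex=1
Op 4: F2 acks idx 1 -> match: F0=1 F1=0 F2=1; commitIndex=1
Op 5: append 3 -> log_len=4
Op 6: F2 acks idx 1 -> match: F0=1 F1=0 F2=1; commitIndex=1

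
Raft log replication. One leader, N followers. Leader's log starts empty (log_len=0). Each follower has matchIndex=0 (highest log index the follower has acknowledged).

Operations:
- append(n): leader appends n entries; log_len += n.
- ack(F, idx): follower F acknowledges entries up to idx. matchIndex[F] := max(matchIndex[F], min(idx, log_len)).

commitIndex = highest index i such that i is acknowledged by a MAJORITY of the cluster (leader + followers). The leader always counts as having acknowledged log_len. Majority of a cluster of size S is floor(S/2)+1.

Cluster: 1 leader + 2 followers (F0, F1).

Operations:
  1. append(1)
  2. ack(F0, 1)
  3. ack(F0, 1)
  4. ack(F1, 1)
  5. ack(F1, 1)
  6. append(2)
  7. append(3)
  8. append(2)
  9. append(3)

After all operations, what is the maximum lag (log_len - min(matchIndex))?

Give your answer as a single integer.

Answer: 10

Derivation:
Op 1: append 1 -> log_len=1
Op 2: F0 acks idx 1 -> match: F0=1 F1=0; commitIndex=1
Op 3: F0 acks idx 1 -> match: F0=1 F1=0; commitIndex=1
Op 4: F1 acks idx 1 -> match: F0=1 F1=1; commitIndex=1
Op 5: F1 acks idx 1 -> match: F0=1 F1=1; commitIndex=1
Op 6: append 2 -> log_len=3
Op 7: append 3 -> log_len=6
Op 8: append 2 -> log_len=8
Op 9: append 3 -> log_len=11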